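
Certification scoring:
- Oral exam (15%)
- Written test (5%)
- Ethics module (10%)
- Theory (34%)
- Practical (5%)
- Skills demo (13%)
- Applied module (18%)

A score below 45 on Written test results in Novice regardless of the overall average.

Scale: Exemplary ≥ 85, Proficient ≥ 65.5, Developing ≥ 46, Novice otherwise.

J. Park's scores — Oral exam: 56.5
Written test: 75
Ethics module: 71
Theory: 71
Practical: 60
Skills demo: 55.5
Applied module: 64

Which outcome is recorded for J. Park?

Written test score 75 ≥ 45: minimum met.
Weighted total:
  Oral exam 56.5 × 0.15 = 8.475
  Written test 75 × 0.05 = 3.75
  Ethics module 71 × 0.1 = 7.1
  Theory 71 × 0.34 = 24.14
  Practical 60 × 0.05 = 3
  Skills demo 55.5 × 0.13 = 7.215
  Applied module 64 × 0.18 = 11.52
Sum = 65.2
65.2 is ≥ 46 and < 65.5 → Developing

Developing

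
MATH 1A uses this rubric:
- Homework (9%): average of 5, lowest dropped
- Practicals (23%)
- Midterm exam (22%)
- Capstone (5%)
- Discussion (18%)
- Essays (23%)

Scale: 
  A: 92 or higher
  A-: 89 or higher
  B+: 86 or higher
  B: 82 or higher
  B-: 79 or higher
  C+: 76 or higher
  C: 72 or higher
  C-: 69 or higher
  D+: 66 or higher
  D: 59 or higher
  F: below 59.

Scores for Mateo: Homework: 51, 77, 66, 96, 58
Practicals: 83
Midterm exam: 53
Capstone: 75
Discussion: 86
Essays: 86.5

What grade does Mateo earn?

C+

Homework: drop 51 → average of remaining 4 = 297/4 = 74.25
Weighted total:
  Homework 74.25 × 0.09 = 6.6825
  Practicals 83 × 0.23 = 19.09
  Midterm exam 53 × 0.22 = 11.66
  Capstone 75 × 0.05 = 3.75
  Discussion 86 × 0.18 = 15.48
  Essays 86.5 × 0.23 = 19.895
Sum = 76.5575
76.5575 is ≥ 76 and < 79 → C+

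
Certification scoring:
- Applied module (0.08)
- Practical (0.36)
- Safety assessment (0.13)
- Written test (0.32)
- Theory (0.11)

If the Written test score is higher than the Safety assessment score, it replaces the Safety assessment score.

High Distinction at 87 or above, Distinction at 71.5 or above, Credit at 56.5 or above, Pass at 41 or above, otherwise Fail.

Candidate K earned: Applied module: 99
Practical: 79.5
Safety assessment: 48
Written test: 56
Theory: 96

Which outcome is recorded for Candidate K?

Distinction

Written test (56) > Safety assessment (48), so Safety assessment counts as 56.
Weighted total:
  Applied module 99 × 0.08 = 7.92
  Practical 79.5 × 0.36 = 28.62
  Safety assessment 56 × 0.13 = 7.28
  Written test 56 × 0.32 = 17.92
  Theory 96 × 0.11 = 10.56
Sum = 72.3
72.3 is ≥ 71.5 and < 87 → Distinction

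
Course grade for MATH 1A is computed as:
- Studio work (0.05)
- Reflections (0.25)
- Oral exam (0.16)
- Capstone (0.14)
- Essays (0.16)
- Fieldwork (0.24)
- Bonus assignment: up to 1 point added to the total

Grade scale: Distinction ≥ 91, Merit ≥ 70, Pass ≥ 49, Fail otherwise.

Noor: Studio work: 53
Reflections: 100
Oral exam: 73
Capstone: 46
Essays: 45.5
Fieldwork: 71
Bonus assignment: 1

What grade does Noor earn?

Merit

Weighted total:
  Studio work 53 × 0.05 = 2.65
  Reflections 100 × 0.25 = 25
  Oral exam 73 × 0.16 = 11.68
  Capstone 46 × 0.14 = 6.44
  Essays 45.5 × 0.16 = 7.28
  Fieldwork 71 × 0.24 = 17.04
Sum = 70.09
Bonus assignment: 70.09 + 1 = 71.09
71.09 is ≥ 70 and < 91 → Merit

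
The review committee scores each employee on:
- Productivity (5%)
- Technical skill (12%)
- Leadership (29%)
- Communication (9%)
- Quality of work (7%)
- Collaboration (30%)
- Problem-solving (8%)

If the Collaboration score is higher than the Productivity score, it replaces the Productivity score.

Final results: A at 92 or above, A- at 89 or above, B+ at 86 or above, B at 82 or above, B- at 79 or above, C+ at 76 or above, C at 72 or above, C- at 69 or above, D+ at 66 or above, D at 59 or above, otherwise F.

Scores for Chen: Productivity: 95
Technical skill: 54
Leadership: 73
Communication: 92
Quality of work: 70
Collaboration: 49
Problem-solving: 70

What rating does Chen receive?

D

Collaboration (49) ≤ Productivity (95), so Productivity stays at 95.
Weighted total:
  Productivity 95 × 0.05 = 4.75
  Technical skill 54 × 0.12 = 6.48
  Leadership 73 × 0.29 = 21.17
  Communication 92 × 0.09 = 8.28
  Quality of work 70 × 0.07 = 4.9
  Collaboration 49 × 0.3 = 14.7
  Problem-solving 70 × 0.08 = 5.6
Sum = 65.88
65.88 is ≥ 59 and < 66 → D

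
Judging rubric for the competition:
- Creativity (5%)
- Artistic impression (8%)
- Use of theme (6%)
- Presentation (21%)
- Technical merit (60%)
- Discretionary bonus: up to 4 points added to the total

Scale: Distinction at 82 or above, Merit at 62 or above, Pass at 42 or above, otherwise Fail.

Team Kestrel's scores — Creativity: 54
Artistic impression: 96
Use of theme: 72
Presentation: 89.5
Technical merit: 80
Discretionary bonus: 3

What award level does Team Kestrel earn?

Distinction

Weighted total:
  Creativity 54 × 0.05 = 2.7
  Artistic impression 96 × 0.08 = 7.68
  Use of theme 72 × 0.06 = 4.32
  Presentation 89.5 × 0.21 = 18.795
  Technical merit 80 × 0.6 = 48
Sum = 81.495
Discretionary bonus: 81.495 + 3 = 84.495
84.495 ≥ 82 → Distinction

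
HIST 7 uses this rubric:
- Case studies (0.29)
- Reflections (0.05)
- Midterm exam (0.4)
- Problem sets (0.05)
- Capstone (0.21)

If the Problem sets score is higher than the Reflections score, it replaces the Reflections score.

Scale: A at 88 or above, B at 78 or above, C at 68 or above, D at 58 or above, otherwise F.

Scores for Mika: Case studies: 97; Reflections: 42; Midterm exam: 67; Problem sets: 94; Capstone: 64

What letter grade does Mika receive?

Problem sets (94) > Reflections (42), so Reflections counts as 94.
Weighted total:
  Case studies 97 × 0.29 = 28.13
  Reflections 94 × 0.05 = 4.7
  Midterm exam 67 × 0.4 = 26.8
  Problem sets 94 × 0.05 = 4.7
  Capstone 64 × 0.21 = 13.44
Sum = 77.77
77.77 is ≥ 68 and < 78 → C

C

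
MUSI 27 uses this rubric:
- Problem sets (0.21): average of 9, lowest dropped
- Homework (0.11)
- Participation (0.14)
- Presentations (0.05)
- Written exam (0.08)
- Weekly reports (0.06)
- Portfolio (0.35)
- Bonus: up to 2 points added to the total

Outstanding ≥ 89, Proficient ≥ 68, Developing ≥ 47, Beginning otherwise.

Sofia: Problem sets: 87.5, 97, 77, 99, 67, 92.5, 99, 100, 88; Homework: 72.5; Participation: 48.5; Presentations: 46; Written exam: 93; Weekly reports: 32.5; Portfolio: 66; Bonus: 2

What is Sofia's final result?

Proficient

Problem sets: drop 67 → average of remaining 8 = 740/8 = 92.5
Weighted total:
  Problem sets 92.5 × 0.21 = 19.425
  Homework 72.5 × 0.11 = 7.975
  Participation 48.5 × 0.14 = 6.79
  Presentations 46 × 0.05 = 2.3
  Written exam 93 × 0.08 = 7.44
  Weekly reports 32.5 × 0.06 = 1.95
  Portfolio 66 × 0.35 = 23.1
Sum = 68.98
Bonus: 68.98 + 2 = 70.98
70.98 is ≥ 68 and < 89 → Proficient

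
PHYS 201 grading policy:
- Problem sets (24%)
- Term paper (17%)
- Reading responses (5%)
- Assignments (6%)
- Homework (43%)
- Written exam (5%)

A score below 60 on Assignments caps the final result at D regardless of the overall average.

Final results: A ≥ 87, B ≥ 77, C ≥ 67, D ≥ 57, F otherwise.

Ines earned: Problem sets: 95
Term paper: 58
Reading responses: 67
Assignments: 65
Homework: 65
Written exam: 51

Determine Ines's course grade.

Assignments score 65 ≥ 60: minimum met.
Weighted total:
  Problem sets 95 × 0.24 = 22.8
  Term paper 58 × 0.17 = 9.86
  Reading responses 67 × 0.05 = 3.35
  Assignments 65 × 0.06 = 3.9
  Homework 65 × 0.43 = 27.95
  Written exam 51 × 0.05 = 2.55
Sum = 70.41
70.41 is ≥ 67 and < 77 → C

C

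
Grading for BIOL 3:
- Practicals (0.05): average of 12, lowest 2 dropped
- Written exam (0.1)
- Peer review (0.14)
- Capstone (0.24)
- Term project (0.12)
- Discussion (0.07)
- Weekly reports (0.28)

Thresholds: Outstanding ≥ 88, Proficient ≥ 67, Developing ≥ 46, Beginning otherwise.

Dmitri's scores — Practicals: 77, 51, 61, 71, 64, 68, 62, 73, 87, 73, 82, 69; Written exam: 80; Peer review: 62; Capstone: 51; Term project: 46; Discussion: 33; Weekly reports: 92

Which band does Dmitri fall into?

Practicals: drop 51, 61 → average of remaining 10 = 726/10 = 72.6
Weighted total:
  Practicals 72.6 × 0.05 = 3.63
  Written exam 80 × 0.1 = 8
  Peer review 62 × 0.14 = 8.68
  Capstone 51 × 0.24 = 12.24
  Term project 46 × 0.12 = 5.52
  Discussion 33 × 0.07 = 2.31
  Weekly reports 92 × 0.28 = 25.76
Sum = 66.14
66.14 is ≥ 46 and < 67 → Developing

Developing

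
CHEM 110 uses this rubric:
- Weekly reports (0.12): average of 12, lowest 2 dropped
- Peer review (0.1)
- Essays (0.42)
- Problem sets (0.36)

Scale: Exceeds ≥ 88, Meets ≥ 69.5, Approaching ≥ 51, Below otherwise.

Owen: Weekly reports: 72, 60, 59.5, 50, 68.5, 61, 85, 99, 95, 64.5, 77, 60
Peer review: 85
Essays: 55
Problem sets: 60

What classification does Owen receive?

Approaching

Weekly reports: drop 50, 59.5 → average of remaining 10 = 742/10 = 74.2
Weighted total:
  Weekly reports 74.2 × 0.12 = 8.904
  Peer review 85 × 0.1 = 8.5
  Essays 55 × 0.42 = 23.1
  Problem sets 60 × 0.36 = 21.6
Sum = 62.104
62.104 is ≥ 51 and < 69.5 → Approaching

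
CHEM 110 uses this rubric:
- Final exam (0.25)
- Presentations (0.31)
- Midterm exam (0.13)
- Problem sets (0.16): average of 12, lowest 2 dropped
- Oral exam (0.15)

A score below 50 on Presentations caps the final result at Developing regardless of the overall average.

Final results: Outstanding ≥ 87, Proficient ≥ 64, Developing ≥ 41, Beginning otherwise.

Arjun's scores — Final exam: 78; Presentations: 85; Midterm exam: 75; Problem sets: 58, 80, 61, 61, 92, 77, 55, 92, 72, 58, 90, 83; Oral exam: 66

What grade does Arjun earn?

Proficient

Problem sets: drop 55, 58 → average of remaining 10 = 766/10 = 76.6
Presentations score 85 ≥ 50: minimum met.
Weighted total:
  Final exam 78 × 0.25 = 19.5
  Presentations 85 × 0.31 = 26.35
  Midterm exam 75 × 0.13 = 9.75
  Problem sets 76.6 × 0.16 = 12.256
  Oral exam 66 × 0.15 = 9.9
Sum = 77.756
77.756 is ≥ 64 and < 87 → Proficient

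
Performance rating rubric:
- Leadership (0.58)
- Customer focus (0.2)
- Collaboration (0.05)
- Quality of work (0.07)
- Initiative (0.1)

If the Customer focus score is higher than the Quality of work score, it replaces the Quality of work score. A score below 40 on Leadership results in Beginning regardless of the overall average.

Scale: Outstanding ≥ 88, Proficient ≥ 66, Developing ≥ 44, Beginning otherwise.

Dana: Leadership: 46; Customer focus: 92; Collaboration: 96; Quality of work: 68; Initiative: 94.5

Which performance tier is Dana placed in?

Customer focus (92) > Quality of work (68), so Quality of work counts as 92.
Leadership score 46 ≥ 40: minimum met.
Weighted total:
  Leadership 46 × 0.58 = 26.68
  Customer focus 92 × 0.2 = 18.4
  Collaboration 96 × 0.05 = 4.8
  Quality of work 92 × 0.07 = 6.44
  Initiative 94.5 × 0.1 = 9.45
Sum = 65.77
65.77 is ≥ 44 and < 66 → Developing

Developing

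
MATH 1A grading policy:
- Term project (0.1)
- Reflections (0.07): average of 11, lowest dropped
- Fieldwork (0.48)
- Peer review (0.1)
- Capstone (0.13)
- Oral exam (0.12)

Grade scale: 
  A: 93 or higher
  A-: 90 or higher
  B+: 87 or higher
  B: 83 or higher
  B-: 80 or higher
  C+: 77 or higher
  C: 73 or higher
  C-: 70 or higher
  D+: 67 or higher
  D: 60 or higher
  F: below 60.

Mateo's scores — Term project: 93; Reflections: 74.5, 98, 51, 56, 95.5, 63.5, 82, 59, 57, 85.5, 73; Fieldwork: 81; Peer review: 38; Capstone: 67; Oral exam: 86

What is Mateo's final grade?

C

Reflections: drop 51 → average of remaining 10 = 744/10 = 74.4
Weighted total:
  Term project 93 × 0.1 = 9.3
  Reflections 74.4 × 0.07 = 5.208
  Fieldwork 81 × 0.48 = 38.88
  Peer review 38 × 0.1 = 3.8
  Capstone 67 × 0.13 = 8.71
  Oral exam 86 × 0.12 = 10.32
Sum = 76.218
76.218 is ≥ 73 and < 77 → C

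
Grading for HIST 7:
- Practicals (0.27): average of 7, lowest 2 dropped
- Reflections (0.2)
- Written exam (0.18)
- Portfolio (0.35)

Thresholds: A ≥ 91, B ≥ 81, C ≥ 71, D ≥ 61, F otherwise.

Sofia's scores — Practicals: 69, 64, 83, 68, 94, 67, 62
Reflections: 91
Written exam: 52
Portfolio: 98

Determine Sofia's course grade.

B

Practicals: drop 62, 64 → average of remaining 5 = 381/5 = 76.2
Weighted total:
  Practicals 76.2 × 0.27 = 20.574
  Reflections 91 × 0.2 = 18.2
  Written exam 52 × 0.18 = 9.36
  Portfolio 98 × 0.35 = 34.3
Sum = 82.434
82.434 is ≥ 81 and < 91 → B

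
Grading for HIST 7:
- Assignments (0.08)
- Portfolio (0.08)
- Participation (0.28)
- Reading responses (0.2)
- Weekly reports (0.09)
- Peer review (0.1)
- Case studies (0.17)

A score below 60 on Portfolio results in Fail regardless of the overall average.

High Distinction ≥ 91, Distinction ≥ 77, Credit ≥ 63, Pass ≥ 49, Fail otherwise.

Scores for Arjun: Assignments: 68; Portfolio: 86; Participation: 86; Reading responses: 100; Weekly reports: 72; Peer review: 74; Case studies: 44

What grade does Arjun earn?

Portfolio score 86 ≥ 60: minimum met.
Weighted total:
  Assignments 68 × 0.08 = 5.44
  Portfolio 86 × 0.08 = 6.88
  Participation 86 × 0.28 = 24.08
  Reading responses 100 × 0.2 = 20
  Weekly reports 72 × 0.09 = 6.48
  Peer review 74 × 0.1 = 7.4
  Case studies 44 × 0.17 = 7.48
Sum = 77.76
77.76 is ≥ 77 and < 91 → Distinction

Distinction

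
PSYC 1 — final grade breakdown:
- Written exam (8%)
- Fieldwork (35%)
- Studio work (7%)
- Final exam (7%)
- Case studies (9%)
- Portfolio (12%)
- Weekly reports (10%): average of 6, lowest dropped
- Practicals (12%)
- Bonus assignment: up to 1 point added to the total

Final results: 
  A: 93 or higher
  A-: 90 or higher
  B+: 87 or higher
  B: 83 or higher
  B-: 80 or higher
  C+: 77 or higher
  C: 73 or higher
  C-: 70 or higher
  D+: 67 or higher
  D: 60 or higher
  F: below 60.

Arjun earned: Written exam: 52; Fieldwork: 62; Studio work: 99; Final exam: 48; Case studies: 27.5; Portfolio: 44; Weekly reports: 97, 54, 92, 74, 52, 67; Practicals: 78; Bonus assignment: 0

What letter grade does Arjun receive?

D

Weekly reports: drop 52 → average of remaining 5 = 384/5 = 76.8
Weighted total:
  Written exam 52 × 0.08 = 4.16
  Fieldwork 62 × 0.35 = 21.7
  Studio work 99 × 0.07 = 6.93
  Final exam 48 × 0.07 = 3.36
  Case studies 27.5 × 0.09 = 2.475
  Portfolio 44 × 0.12 = 5.28
  Weekly reports 76.8 × 0.1 = 7.68
  Practicals 78 × 0.12 = 9.36
Sum = 60.945
Bonus assignment: 60.945 + 0 = 60.945
60.945 is ≥ 60 and < 67 → D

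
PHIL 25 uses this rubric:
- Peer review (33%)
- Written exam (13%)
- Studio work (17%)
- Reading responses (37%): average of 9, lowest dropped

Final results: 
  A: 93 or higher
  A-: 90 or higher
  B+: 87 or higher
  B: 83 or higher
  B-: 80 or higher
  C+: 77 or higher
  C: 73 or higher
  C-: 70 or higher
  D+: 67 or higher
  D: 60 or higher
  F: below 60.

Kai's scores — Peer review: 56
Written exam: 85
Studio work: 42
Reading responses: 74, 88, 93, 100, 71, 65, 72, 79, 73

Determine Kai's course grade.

Reading responses: drop 65 → average of remaining 8 = 650/8 = 81.25
Weighted total:
  Peer review 56 × 0.33 = 18.48
  Written exam 85 × 0.13 = 11.05
  Studio work 42 × 0.17 = 7.14
  Reading responses 81.25 × 0.37 = 30.0625
Sum = 66.7325
66.7325 is ≥ 60 and < 67 → D

D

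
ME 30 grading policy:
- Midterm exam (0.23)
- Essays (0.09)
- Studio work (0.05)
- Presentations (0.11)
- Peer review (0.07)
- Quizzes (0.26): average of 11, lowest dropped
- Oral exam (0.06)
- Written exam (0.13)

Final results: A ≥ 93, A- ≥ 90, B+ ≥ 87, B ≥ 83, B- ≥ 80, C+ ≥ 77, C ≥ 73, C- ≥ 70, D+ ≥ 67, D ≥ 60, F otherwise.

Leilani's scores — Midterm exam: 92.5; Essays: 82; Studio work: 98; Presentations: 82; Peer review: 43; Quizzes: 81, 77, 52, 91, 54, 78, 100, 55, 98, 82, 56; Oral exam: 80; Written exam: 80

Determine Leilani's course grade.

B-

Quizzes: drop 52 → average of remaining 10 = 772/10 = 77.2
Weighted total:
  Midterm exam 92.5 × 0.23 = 21.275
  Essays 82 × 0.09 = 7.38
  Studio work 98 × 0.05 = 4.9
  Presentations 82 × 0.11 = 9.02
  Peer review 43 × 0.07 = 3.01
  Quizzes 77.2 × 0.26 = 20.072
  Oral exam 80 × 0.06 = 4.8
  Written exam 80 × 0.13 = 10.4
Sum = 80.857
80.857 is ≥ 80 and < 83 → B-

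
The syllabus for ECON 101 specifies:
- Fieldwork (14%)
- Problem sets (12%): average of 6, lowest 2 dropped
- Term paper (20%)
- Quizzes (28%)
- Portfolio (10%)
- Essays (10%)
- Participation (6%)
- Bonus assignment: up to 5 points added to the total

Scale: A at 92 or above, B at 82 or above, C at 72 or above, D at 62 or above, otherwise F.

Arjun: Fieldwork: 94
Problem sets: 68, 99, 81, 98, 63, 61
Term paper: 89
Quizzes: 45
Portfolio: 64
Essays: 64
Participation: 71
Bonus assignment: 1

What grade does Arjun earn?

C

Problem sets: drop 61, 63 → average of remaining 4 = 346/4 = 86.5
Weighted total:
  Fieldwork 94 × 0.14 = 13.16
  Problem sets 86.5 × 0.12 = 10.38
  Term paper 89 × 0.2 = 17.8
  Quizzes 45 × 0.28 = 12.6
  Portfolio 64 × 0.1 = 6.4
  Essays 64 × 0.1 = 6.4
  Participation 71 × 0.06 = 4.26
Sum = 71
Bonus assignment: 71 + 1 = 72
72 is ≥ 72 and < 82 → C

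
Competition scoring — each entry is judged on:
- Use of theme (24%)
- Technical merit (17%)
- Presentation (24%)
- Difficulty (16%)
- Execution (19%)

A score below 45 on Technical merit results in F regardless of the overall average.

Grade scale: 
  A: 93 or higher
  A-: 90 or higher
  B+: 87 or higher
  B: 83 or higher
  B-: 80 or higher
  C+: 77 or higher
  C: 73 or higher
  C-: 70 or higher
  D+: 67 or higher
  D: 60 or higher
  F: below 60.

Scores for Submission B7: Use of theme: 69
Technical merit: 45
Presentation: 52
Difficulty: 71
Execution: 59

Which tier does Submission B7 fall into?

F

Technical merit score 45 ≥ 45: minimum met.
Weighted total:
  Use of theme 69 × 0.24 = 16.56
  Technical merit 45 × 0.17 = 7.65
  Presentation 52 × 0.24 = 12.48
  Difficulty 71 × 0.16 = 11.36
  Execution 59 × 0.19 = 11.21
Sum = 59.26
59.26 < 60 → F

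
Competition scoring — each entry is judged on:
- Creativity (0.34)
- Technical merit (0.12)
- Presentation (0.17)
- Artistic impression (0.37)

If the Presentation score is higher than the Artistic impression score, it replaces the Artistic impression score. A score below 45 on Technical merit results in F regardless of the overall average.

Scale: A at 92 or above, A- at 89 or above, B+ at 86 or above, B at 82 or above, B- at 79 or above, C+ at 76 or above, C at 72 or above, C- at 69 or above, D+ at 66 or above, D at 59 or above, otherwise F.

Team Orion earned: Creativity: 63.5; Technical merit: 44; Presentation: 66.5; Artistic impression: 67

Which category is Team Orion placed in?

F

Presentation (66.5) ≤ Artistic impression (67), so Artistic impression stays at 67.
Technical merit score 44 < 45: minimum not met.
Weighted total:
  Creativity 63.5 × 0.34 = 21.59
  Technical merit 44 × 0.12 = 5.28
  Presentation 66.5 × 0.17 = 11.305
  Artistic impression 67 × 0.37 = 24.79
Sum = 62.965
Because the Technical merit minimum was not met, the result is F.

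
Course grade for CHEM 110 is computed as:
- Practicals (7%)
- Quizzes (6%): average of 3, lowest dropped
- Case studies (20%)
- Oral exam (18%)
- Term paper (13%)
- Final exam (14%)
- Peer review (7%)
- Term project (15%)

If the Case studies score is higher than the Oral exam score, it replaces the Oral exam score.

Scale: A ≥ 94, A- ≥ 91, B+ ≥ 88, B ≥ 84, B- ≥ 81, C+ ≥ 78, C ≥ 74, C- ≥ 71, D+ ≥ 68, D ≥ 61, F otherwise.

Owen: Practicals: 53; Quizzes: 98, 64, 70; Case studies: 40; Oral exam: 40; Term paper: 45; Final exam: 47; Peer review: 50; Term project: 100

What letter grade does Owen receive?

F

Quizzes: drop 64 → average of remaining 2 = 168/2 = 84
Case studies (40) ≤ Oral exam (40), so Oral exam stays at 40.
Weighted total:
  Practicals 53 × 0.07 = 3.71
  Quizzes 84 × 0.06 = 5.04
  Case studies 40 × 0.2 = 8
  Oral exam 40 × 0.18 = 7.2
  Term paper 45 × 0.13 = 5.85
  Final exam 47 × 0.14 = 6.58
  Peer review 50 × 0.07 = 3.5
  Term project 100 × 0.15 = 15
Sum = 54.88
54.88 < 61 → F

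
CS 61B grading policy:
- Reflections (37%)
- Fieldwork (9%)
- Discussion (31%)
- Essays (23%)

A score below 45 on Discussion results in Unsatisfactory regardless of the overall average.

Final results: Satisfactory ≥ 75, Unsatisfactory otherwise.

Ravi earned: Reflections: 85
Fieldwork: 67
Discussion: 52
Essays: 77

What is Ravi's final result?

Unsatisfactory

Discussion score 52 ≥ 45: minimum met.
Weighted total:
  Reflections 85 × 0.37 = 31.45
  Fieldwork 67 × 0.09 = 6.03
  Discussion 52 × 0.31 = 16.12
  Essays 77 × 0.23 = 17.71
Sum = 71.31
71.31 < 75 → Unsatisfactory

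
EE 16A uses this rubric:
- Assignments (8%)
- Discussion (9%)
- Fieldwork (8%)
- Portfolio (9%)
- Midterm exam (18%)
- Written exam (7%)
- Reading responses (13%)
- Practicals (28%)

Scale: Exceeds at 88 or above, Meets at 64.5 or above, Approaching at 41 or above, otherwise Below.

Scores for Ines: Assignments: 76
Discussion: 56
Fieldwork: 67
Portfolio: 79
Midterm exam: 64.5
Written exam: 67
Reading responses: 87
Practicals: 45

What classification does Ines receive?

Approaching

Weighted total:
  Assignments 76 × 0.08 = 6.08
  Discussion 56 × 0.09 = 5.04
  Fieldwork 67 × 0.08 = 5.36
  Portfolio 79 × 0.09 = 7.11
  Midterm exam 64.5 × 0.18 = 11.61
  Written exam 67 × 0.07 = 4.69
  Reading responses 87 × 0.13 = 11.31
  Practicals 45 × 0.28 = 12.6
Sum = 63.8
63.8 is ≥ 41 and < 64.5 → Approaching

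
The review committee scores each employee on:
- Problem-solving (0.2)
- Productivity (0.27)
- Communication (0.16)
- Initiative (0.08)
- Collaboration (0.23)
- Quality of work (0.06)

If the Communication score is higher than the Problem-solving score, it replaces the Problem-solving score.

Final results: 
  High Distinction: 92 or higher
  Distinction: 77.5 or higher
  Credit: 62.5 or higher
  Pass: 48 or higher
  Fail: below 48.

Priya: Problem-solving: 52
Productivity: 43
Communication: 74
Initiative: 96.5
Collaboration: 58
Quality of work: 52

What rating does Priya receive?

Pass

Communication (74) > Problem-solving (52), so Problem-solving counts as 74.
Weighted total:
  Problem-solving 74 × 0.2 = 14.8
  Productivity 43 × 0.27 = 11.61
  Communication 74 × 0.16 = 11.84
  Initiative 96.5 × 0.08 = 7.72
  Collaboration 58 × 0.23 = 13.34
  Quality of work 52 × 0.06 = 3.12
Sum = 62.43
62.43 is ≥ 48 and < 62.5 → Pass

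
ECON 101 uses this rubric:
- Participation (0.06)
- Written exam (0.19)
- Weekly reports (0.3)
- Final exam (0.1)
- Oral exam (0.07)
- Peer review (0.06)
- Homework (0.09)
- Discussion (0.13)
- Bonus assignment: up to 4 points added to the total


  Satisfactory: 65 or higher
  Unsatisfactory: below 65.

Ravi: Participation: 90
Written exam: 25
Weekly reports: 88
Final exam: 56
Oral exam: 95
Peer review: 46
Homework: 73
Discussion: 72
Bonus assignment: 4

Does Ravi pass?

Satisfactory

Weighted total:
  Participation 90 × 0.06 = 5.4
  Written exam 25 × 0.19 = 4.75
  Weekly reports 88 × 0.3 = 26.4
  Final exam 56 × 0.1 = 5.6
  Oral exam 95 × 0.07 = 6.65
  Peer review 46 × 0.06 = 2.76
  Homework 73 × 0.09 = 6.57
  Discussion 72 × 0.13 = 9.36
Sum = 67.49
Bonus assignment: 67.49 + 4 = 71.49
71.49 ≥ 65 → Satisfactory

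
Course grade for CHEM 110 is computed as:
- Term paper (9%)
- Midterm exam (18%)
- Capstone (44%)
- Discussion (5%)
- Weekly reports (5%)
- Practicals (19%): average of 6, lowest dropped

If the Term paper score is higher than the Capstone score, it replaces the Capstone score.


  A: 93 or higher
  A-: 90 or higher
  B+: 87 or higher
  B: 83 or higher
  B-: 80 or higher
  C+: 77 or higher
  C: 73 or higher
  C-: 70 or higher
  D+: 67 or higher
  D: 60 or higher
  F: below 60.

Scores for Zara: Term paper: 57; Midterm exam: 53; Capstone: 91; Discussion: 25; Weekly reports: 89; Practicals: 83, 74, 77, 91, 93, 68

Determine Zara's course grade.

C

Practicals: drop 68 → average of remaining 5 = 418/5 = 83.6
Term paper (57) ≤ Capstone (91), so Capstone stays at 91.
Weighted total:
  Term paper 57 × 0.09 = 5.13
  Midterm exam 53 × 0.18 = 9.54
  Capstone 91 × 0.44 = 40.04
  Discussion 25 × 0.05 = 1.25
  Weekly reports 89 × 0.05 = 4.45
  Practicals 83.6 × 0.19 = 15.884
Sum = 76.294
76.294 is ≥ 73 and < 77 → C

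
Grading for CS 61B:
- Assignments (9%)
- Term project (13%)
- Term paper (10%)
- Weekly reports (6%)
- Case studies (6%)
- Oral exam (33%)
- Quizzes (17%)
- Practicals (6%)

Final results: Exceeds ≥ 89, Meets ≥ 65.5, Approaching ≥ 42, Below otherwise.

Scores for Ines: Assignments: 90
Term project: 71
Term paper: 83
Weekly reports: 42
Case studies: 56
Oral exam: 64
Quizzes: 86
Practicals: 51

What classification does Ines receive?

Meets

Weighted total:
  Assignments 90 × 0.09 = 8.1
  Term project 71 × 0.13 = 9.23
  Term paper 83 × 0.1 = 8.3
  Weekly reports 42 × 0.06 = 2.52
  Case studies 56 × 0.06 = 3.36
  Oral exam 64 × 0.33 = 21.12
  Quizzes 86 × 0.17 = 14.62
  Practicals 51 × 0.06 = 3.06
Sum = 70.31
70.31 is ≥ 65.5 and < 89 → Meets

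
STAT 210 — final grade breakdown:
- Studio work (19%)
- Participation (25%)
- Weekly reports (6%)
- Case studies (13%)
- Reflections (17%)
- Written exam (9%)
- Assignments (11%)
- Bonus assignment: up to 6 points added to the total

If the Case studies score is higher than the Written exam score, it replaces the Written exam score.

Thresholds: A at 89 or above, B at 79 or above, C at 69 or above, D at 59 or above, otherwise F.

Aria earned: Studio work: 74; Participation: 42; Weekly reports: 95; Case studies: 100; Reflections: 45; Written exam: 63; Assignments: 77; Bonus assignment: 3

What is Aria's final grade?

C

Case studies (100) > Written exam (63), so Written exam counts as 100.
Weighted total:
  Studio work 74 × 0.19 = 14.06
  Participation 42 × 0.25 = 10.5
  Weekly reports 95 × 0.06 = 5.7
  Case studies 100 × 0.13 = 13
  Reflections 45 × 0.17 = 7.65
  Written exam 100 × 0.09 = 9
  Assignments 77 × 0.11 = 8.47
Sum = 68.38
Bonus assignment: 68.38 + 3 = 71.38
71.38 is ≥ 69 and < 79 → C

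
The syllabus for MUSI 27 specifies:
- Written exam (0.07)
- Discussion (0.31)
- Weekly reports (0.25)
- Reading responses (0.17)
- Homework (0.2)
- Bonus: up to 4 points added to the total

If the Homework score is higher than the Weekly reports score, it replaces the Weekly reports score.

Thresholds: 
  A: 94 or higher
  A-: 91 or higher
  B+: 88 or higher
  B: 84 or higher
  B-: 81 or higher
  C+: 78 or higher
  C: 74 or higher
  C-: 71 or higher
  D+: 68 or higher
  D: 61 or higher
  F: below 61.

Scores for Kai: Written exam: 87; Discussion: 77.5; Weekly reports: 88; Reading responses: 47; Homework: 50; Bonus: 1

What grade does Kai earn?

Homework (50) ≤ Weekly reports (88), so Weekly reports stays at 88.
Weighted total:
  Written exam 87 × 0.07 = 6.09
  Discussion 77.5 × 0.31 = 24.025
  Weekly reports 88 × 0.25 = 22
  Reading responses 47 × 0.17 = 7.99
  Homework 50 × 0.2 = 10
Sum = 70.105
Bonus: 70.105 + 1 = 71.105
71.105 is ≥ 71 and < 74 → C-

C-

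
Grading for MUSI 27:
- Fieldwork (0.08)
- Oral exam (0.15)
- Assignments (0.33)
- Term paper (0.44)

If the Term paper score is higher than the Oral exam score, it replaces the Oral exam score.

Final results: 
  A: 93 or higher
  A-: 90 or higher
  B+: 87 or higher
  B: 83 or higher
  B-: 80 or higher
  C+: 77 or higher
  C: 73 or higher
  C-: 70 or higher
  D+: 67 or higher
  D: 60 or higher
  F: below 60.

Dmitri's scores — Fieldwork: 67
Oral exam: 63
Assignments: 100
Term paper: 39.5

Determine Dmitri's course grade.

Term paper (39.5) ≤ Oral exam (63), so Oral exam stays at 63.
Weighted total:
  Fieldwork 67 × 0.08 = 5.36
  Oral exam 63 × 0.15 = 9.45
  Assignments 100 × 0.33 = 33
  Term paper 39.5 × 0.44 = 17.38
Sum = 65.19
65.19 is ≥ 60 and < 67 → D

D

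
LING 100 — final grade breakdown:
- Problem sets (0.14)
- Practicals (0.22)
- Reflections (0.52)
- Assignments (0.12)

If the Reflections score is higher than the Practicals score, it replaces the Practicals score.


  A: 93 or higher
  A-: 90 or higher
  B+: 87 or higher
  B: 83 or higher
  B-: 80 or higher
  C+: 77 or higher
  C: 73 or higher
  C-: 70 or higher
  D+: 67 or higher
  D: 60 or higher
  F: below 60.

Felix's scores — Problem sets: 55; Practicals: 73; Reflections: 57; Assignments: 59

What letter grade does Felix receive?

D

Reflections (57) ≤ Practicals (73), so Practicals stays at 73.
Weighted total:
  Problem sets 55 × 0.14 = 7.7
  Practicals 73 × 0.22 = 16.06
  Reflections 57 × 0.52 = 29.64
  Assignments 59 × 0.12 = 7.08
Sum = 60.48
60.48 is ≥ 60 and < 67 → D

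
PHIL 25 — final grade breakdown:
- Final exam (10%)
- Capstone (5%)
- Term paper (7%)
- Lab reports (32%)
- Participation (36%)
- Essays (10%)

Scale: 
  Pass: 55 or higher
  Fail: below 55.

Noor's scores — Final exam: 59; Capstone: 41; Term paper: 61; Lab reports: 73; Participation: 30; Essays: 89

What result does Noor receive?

Pass

Weighted total:
  Final exam 59 × 0.1 = 5.9
  Capstone 41 × 0.05 = 2.05
  Term paper 61 × 0.07 = 4.27
  Lab reports 73 × 0.32 = 23.36
  Participation 30 × 0.36 = 10.8
  Essays 89 × 0.1 = 8.9
Sum = 55.28
55.28 ≥ 55 → Pass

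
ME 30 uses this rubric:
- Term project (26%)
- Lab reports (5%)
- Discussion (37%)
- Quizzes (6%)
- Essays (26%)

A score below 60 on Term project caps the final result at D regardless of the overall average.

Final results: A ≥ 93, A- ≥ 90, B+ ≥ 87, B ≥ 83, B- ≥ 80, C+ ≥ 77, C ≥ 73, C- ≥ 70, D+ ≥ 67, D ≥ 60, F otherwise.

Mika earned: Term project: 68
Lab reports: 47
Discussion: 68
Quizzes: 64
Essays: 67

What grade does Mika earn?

D

Term project score 68 ≥ 60: minimum met.
Weighted total:
  Term project 68 × 0.26 = 17.68
  Lab reports 47 × 0.05 = 2.35
  Discussion 68 × 0.37 = 25.16
  Quizzes 64 × 0.06 = 3.84
  Essays 67 × 0.26 = 17.42
Sum = 66.45
66.45 is ≥ 60 and < 67 → D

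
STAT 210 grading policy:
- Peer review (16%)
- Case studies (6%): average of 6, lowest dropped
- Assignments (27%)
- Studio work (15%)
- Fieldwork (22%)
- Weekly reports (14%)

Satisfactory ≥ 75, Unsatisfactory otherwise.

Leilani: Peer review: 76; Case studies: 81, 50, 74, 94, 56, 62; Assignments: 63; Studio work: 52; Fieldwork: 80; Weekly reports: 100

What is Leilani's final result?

Unsatisfactory

Case studies: drop 50 → average of remaining 5 = 367/5 = 73.4
Weighted total:
  Peer review 76 × 0.16 = 12.16
  Case studies 73.4 × 0.06 = 4.404
  Assignments 63 × 0.27 = 17.01
  Studio work 52 × 0.15 = 7.8
  Fieldwork 80 × 0.22 = 17.6
  Weekly reports 100 × 0.14 = 14
Sum = 72.974
72.974 < 75 → Unsatisfactory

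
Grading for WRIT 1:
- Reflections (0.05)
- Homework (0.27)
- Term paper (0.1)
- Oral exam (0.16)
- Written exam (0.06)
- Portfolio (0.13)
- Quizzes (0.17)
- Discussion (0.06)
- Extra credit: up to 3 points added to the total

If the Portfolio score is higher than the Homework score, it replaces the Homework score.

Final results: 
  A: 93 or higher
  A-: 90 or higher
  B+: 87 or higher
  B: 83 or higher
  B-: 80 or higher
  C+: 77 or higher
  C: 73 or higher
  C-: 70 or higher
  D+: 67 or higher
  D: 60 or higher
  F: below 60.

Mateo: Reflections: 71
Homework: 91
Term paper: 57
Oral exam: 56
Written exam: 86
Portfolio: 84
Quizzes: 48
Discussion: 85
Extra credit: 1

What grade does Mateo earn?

Portfolio (84) ≤ Homework (91), so Homework stays at 91.
Weighted total:
  Reflections 71 × 0.05 = 3.55
  Homework 91 × 0.27 = 24.57
  Term paper 57 × 0.1 = 5.7
  Oral exam 56 × 0.16 = 8.96
  Written exam 86 × 0.06 = 5.16
  Portfolio 84 × 0.13 = 10.92
  Quizzes 48 × 0.17 = 8.16
  Discussion 85 × 0.06 = 5.1
Sum = 72.12
Extra credit: 72.12 + 1 = 73.12
73.12 is ≥ 73 and < 77 → C

C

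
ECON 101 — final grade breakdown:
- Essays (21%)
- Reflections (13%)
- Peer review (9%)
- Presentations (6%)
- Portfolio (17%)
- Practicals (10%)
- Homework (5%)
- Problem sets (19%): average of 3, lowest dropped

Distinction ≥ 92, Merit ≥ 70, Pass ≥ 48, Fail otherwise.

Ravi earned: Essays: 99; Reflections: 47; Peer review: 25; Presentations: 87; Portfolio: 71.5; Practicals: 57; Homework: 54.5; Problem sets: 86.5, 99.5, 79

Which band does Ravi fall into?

Merit

Problem sets: drop 79 → average of remaining 2 = 186/2 = 93
Weighted total:
  Essays 99 × 0.21 = 20.79
  Reflections 47 × 0.13 = 6.11
  Peer review 25 × 0.09 = 2.25
  Presentations 87 × 0.06 = 5.22
  Portfolio 71.5 × 0.17 = 12.155
  Practicals 57 × 0.1 = 5.7
  Homework 54.5 × 0.05 = 2.725
  Problem sets 93 × 0.19 = 17.67
Sum = 72.62
72.62 is ≥ 70 and < 92 → Merit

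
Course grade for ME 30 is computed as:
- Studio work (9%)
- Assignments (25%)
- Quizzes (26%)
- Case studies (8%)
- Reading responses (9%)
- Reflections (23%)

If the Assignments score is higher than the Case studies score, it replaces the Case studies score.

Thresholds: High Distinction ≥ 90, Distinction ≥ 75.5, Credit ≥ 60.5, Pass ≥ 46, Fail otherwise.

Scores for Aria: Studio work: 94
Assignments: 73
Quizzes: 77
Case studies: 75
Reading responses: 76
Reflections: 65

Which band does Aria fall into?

Credit

Assignments (73) ≤ Case studies (75), so Case studies stays at 75.
Weighted total:
  Studio work 94 × 0.09 = 8.46
  Assignments 73 × 0.25 = 18.25
  Quizzes 77 × 0.26 = 20.02
  Case studies 75 × 0.08 = 6
  Reading responses 76 × 0.09 = 6.84
  Reflections 65 × 0.23 = 14.95
Sum = 74.52
74.52 is ≥ 60.5 and < 75.5 → Credit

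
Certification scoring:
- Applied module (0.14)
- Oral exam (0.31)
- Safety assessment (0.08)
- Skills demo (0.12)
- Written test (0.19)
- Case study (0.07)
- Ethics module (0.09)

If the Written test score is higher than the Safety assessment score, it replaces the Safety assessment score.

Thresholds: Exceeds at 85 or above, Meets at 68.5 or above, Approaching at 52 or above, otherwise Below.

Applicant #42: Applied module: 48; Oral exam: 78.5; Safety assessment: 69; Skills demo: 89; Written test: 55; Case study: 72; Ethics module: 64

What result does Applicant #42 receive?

Written test (55) ≤ Safety assessment (69), so Safety assessment stays at 69.
Weighted total:
  Applied module 48 × 0.14 = 6.72
  Oral exam 78.5 × 0.31 = 24.335
  Safety assessment 69 × 0.08 = 5.52
  Skills demo 89 × 0.12 = 10.68
  Written test 55 × 0.19 = 10.45
  Case study 72 × 0.07 = 5.04
  Ethics module 64 × 0.09 = 5.76
Sum = 68.505
68.505 is ≥ 68.5 and < 85 → Meets

Meets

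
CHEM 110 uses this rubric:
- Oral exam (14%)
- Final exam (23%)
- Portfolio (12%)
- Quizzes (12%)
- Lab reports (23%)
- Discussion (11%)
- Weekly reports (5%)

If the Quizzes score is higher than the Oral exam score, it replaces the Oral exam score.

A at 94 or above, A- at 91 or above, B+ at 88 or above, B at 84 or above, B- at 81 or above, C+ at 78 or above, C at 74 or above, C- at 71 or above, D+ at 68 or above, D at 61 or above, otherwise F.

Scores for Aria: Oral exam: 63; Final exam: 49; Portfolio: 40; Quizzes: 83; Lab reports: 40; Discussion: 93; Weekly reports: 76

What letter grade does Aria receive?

F

Quizzes (83) > Oral exam (63), so Oral exam counts as 83.
Weighted total:
  Oral exam 83 × 0.14 = 11.62
  Final exam 49 × 0.23 = 11.27
  Portfolio 40 × 0.12 = 4.8
  Quizzes 83 × 0.12 = 9.96
  Lab reports 40 × 0.23 = 9.2
  Discussion 93 × 0.11 = 10.23
  Weekly reports 76 × 0.05 = 3.8
Sum = 60.88
60.88 < 61 → F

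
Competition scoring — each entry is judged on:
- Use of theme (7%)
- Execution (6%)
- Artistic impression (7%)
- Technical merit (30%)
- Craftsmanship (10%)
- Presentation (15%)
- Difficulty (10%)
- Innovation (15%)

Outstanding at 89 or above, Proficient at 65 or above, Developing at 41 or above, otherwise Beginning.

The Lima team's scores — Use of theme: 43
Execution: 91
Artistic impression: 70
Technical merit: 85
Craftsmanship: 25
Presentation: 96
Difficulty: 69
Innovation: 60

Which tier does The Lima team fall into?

Weighted total:
  Use of theme 43 × 0.07 = 3.01
  Execution 91 × 0.06 = 5.46
  Artistic impression 70 × 0.07 = 4.9
  Technical merit 85 × 0.3 = 25.5
  Craftsmanship 25 × 0.1 = 2.5
  Presentation 96 × 0.15 = 14.4
  Difficulty 69 × 0.1 = 6.9
  Innovation 60 × 0.15 = 9
Sum = 71.67
71.67 is ≥ 65 and < 89 → Proficient

Proficient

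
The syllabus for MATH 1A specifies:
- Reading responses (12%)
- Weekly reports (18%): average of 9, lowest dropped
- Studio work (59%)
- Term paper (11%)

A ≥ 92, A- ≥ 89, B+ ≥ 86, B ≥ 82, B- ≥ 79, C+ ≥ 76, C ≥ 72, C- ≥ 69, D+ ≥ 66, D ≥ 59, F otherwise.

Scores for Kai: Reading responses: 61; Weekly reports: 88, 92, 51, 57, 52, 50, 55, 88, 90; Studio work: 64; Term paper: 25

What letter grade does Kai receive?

Weekly reports: drop 50 → average of remaining 8 = 573/8 = 71.625
Weighted total:
  Reading responses 61 × 0.12 = 7.32
  Weekly reports 71.625 × 0.18 = 12.8925
  Studio work 64 × 0.59 = 37.76
  Term paper 25 × 0.11 = 2.75
Sum = 60.7225
60.7225 is ≥ 59 and < 66 → D

D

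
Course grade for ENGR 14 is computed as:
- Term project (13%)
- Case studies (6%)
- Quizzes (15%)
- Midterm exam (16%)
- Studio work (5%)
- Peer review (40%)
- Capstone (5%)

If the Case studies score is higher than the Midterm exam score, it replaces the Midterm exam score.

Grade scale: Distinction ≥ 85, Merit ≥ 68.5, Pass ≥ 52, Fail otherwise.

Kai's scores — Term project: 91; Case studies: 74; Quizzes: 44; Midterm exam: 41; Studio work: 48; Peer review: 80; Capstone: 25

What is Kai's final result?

Case studies (74) > Midterm exam (41), so Midterm exam counts as 74.
Weighted total:
  Term project 91 × 0.13 = 11.83
  Case studies 74 × 0.06 = 4.44
  Quizzes 44 × 0.15 = 6.6
  Midterm exam 74 × 0.16 = 11.84
  Studio work 48 × 0.05 = 2.4
  Peer review 80 × 0.4 = 32
  Capstone 25 × 0.05 = 1.25
Sum = 70.36
70.36 is ≥ 68.5 and < 85 → Merit

Merit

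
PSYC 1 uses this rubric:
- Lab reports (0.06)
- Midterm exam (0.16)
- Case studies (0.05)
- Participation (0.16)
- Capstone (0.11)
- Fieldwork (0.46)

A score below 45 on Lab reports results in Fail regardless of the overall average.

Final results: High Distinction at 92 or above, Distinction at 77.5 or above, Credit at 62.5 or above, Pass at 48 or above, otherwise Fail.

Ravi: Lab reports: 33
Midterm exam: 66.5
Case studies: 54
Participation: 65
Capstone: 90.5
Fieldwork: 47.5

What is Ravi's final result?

Fail

Lab reports score 33 < 45: minimum not met.
Weighted total:
  Lab reports 33 × 0.06 = 1.98
  Midterm exam 66.5 × 0.16 = 10.64
  Case studies 54 × 0.05 = 2.7
  Participation 65 × 0.16 = 10.4
  Capstone 90.5 × 0.11 = 9.955
  Fieldwork 47.5 × 0.46 = 21.85
Sum = 57.525
Because the Lab reports minimum was not met, the result is Fail.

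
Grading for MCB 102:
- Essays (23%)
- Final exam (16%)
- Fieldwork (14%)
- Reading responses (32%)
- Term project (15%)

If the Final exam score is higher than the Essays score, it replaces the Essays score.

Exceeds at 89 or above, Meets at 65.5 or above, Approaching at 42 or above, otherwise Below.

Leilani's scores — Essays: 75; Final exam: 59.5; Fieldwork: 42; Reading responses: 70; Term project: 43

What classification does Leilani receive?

Approaching

Final exam (59.5) ≤ Essays (75), so Essays stays at 75.
Weighted total:
  Essays 75 × 0.23 = 17.25
  Final exam 59.5 × 0.16 = 9.52
  Fieldwork 42 × 0.14 = 5.88
  Reading responses 70 × 0.32 = 22.4
  Term project 43 × 0.15 = 6.45
Sum = 61.5
61.5 is ≥ 42 and < 65.5 → Approaching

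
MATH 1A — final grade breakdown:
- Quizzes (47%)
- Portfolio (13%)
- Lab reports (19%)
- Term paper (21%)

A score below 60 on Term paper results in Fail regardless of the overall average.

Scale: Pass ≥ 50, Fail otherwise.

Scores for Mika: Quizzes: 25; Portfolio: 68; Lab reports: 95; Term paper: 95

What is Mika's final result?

Term paper score 95 ≥ 60: minimum met.
Weighted total:
  Quizzes 25 × 0.47 = 11.75
  Portfolio 68 × 0.13 = 8.84
  Lab reports 95 × 0.19 = 18.05
  Term paper 95 × 0.21 = 19.95
Sum = 58.59
58.59 ≥ 50 → Pass

Pass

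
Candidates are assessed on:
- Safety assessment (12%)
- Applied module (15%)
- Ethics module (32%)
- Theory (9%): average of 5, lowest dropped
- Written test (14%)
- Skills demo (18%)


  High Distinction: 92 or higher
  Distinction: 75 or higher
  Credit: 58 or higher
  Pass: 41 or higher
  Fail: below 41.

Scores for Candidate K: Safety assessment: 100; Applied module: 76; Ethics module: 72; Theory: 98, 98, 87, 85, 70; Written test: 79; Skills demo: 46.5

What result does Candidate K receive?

Theory: drop 70 → average of remaining 4 = 368/4 = 92
Weighted total:
  Safety assessment 100 × 0.12 = 12
  Applied module 76 × 0.15 = 11.4
  Ethics module 72 × 0.32 = 23.04
  Theory 92 × 0.09 = 8.28
  Written test 79 × 0.14 = 11.06
  Skills demo 46.5 × 0.18 = 8.37
Sum = 74.15
74.15 is ≥ 58 and < 75 → Credit

Credit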